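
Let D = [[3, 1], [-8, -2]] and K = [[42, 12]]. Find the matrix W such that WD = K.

W = [[6, -3]]

Right-multiplying both sides by D⁻¹ gives W = KD⁻¹.
det D = 2; the adjugate gives D⁻¹ = [[-1, -1/2], [4, 3/2]].
W = KD⁻¹ = [[42, 12]] · [[-1, -1/2], [4, 3/2]] = [[6, -3]].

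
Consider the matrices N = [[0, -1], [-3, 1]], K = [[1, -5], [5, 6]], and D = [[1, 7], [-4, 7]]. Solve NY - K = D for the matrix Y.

NY = D + K = [[2, 2], [1, 13]].
Left-multiplying both sides by N⁻¹ gives Y = N⁻¹(D + K).
N has determinant -3; N⁻¹ = [[-1/3, -1/3], [-1, 0]].
Y = N⁻¹(D + K) = [[-1, -5], [-2, -2]].

Y = [[-1, -5], [-2, -2]]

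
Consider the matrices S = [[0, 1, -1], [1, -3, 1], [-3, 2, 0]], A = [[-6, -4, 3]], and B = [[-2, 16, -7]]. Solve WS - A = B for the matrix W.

WS = B + A = [[-8, 12, -4]].
S is on the right of W, so right-multiply by S⁻¹: W = (B + A)S⁻¹.
det S = 4; the adjugate gives S⁻¹ = [[-1/2, -1/2, -1/2], [-3/4, -3/4, -1/4], [-7/4, -3/4, -1/4]].
W = (B + A)S⁻¹ = [[2, -2, 2]].

W = [[2, -2, 2]]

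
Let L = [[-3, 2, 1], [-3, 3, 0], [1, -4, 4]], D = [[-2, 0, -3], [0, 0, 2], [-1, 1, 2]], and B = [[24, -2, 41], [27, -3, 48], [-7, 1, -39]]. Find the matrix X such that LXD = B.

X = L⁻¹BD⁻¹ (apply L⁻¹ on the left and D⁻¹ on the right).
L has determinant -3; L⁻¹ = [[-4, 4, 1], [-4, 13/3, 1], [-3, 10/3, 1]].
det D = 4, so D⁻¹ = [[-1/2, -3/4, 0], [-1/2, -7/4, 1], [0, 1/2, 0]].
L⁻¹B = [[5, -3, -11], [14, -4, 5], [11, -3, -2]].
X = (L⁻¹B)D⁻¹ = [[-1, -4, -3], [-5, -1, -4], [-4, -4, -3]].

X = [[-1, -4, -3], [-5, -1, -4], [-4, -4, -3]]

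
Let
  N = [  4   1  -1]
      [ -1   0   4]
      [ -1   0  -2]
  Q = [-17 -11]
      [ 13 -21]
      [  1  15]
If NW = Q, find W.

W = [[-5, -3], [5, -5], [2, -6]]

Left-multiplying both sides by N⁻¹ gives W = N⁻¹Q.
N has determinant -6; N⁻¹ = [[0, -1/3, -2/3], [1, 3/2, 5/2], [0, 1/6, -1/6]].
W = N⁻¹Q = [[0, -1/3, -2/3], [1, 3/2, 5/2], [0, 1/6, -1/6]] · [[-17, -11], [13, -21], [1, 15]] = [[-5, -3], [5, -5], [2, -6]].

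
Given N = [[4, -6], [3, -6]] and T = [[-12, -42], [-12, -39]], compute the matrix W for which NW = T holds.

N is on the left of W, so left-multiply by N⁻¹: W = N⁻¹T.
det N = -6; the adjugate gives N⁻¹ = [[1, -1], [1/2, -2/3]].
W = N⁻¹T = [[1, -1], [1/2, -2/3]] · [[-12, -42], [-12, -39]] = [[0, -3], [2, 5]].

W = [[0, -3], [2, 5]]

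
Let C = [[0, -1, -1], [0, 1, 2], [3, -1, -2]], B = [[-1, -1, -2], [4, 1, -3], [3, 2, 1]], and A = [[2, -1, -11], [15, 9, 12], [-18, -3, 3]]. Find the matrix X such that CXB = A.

X = [[2, -2, 3], [-2, -3, -3], [-5, 3, 0]]

Left-multiply by C⁻¹ and right-multiply by B⁻¹: X = C⁻¹AB⁻¹.
C has determinant -3; C⁻¹ = [[0, 1/3, 1/3], [-2, -1, 0], [1, 1, 0]].
det B = -4; the adjugate gives B⁻¹ = [[-7/4, 3/4, -5/4], [13/4, -5/4, 11/4], [-5/4, 1/4, -3/4]].
C⁻¹A = [[-1, 2, 5], [-19, -7, 10], [17, 8, 1]].
X = (C⁻¹A)B⁻¹ = [[2, -2, 3], [-2, -3, -3], [-5, 3, 0]].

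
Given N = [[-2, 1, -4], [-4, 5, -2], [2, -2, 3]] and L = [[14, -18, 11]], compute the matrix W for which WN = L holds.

W = [[2, -2, 5]]

Right-multiplying both sides by N⁻¹ gives W = LN⁻¹.
det N = -6, so N⁻¹ = [[-11/6, -5/6, -3], [-4/3, -1/3, -2], [1/3, 1/3, 1]].
W = LN⁻¹ = [[14, -18, 11]] · [[-11/6, -5/6, -3], [-4/3, -1/3, -2], [1/3, 1/3, 1]] = [[2, -2, 5]].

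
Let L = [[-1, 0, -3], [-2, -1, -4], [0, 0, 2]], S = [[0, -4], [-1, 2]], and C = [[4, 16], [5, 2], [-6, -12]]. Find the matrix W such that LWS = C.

W = [[-3, -5], [-3, 3], [3, 3]]

Isolating W: multiply by L⁻¹ from the left and S⁻¹ from the right, so W = L⁻¹CS⁻¹.
det L = 2, so L⁻¹ = [[-1, 0, -3/2], [2, -1, 1], [0, 0, 1/2]].
det S = -4, so S⁻¹ = [[-1/2, -1], [-1/4, 0]].
L⁻¹C = [[5, 2], [-3, 18], [-3, -6]].
W = (L⁻¹C)S⁻¹ = [[-3, -5], [-3, 3], [3, 3]].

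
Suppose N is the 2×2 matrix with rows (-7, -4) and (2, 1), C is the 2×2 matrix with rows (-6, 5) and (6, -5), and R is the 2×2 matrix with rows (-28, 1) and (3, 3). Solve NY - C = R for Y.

NY = R + C = [[-34, 6], [9, -2]].
Since N multiplies Y on the left, Y = N⁻¹(R + C).
N has determinant 1; N⁻¹ = [[1, 4], [-2, -7]].
Y = N⁻¹(R + C) = [[2, -2], [5, 2]].

Y = [[2, -2], [5, 2]]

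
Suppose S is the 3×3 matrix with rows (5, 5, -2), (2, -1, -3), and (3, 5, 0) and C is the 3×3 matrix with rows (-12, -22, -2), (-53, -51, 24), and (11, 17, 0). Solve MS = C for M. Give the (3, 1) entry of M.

Right-multiplying both sides by S⁻¹ gives M = CS⁻¹.
det S = 4; the adjugate gives S⁻¹ = [[15/4, -5/2, -17/4], [-9/4, 3/2, 11/4], [13/4, -5/2, -15/4]].
M = CS⁻¹ = [[-12, -22, -2], [-53, -51, 24], [11, 17, 0]] · [[15/4, -5/2, -17/4], [-9/4, 3/2, 11/4], [13/4, -5/2, -15/4]] = [[-2, 2, -2], [-6, -4, -5], [3, -2, 0]].

3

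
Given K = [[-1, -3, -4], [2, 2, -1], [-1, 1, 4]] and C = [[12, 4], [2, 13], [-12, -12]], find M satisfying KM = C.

K is on the left of M, so left-multiply by K⁻¹: M = K⁻¹C.
det K = -4, so K⁻¹ = [[-9/4, -2, -11/4], [7/4, 2, 9/4], [-1, -1, -1]].
M = K⁻¹C = [[-9/4, -2, -11/4], [7/4, 2, 9/4], [-1, -1, -1]] · [[12, 4], [2, 13], [-12, -12]] = [[2, -2], [-2, 6], [-2, -5]].

M = [[2, -2], [-2, 6], [-2, -5]]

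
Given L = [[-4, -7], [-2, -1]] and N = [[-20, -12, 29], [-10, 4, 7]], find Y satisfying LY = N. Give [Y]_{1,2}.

L is on the left of Y, so left-multiply by L⁻¹: Y = L⁻¹N.
det L = -10, so L⁻¹ = [[1/10, -7/10], [-1/5, 2/5]].
Y = L⁻¹N = [[1/10, -7/10], [-1/5, 2/5]] · [[-20, -12, 29], [-10, 4, 7]] = [[5, -4, -2], [0, 4, -3]].

-4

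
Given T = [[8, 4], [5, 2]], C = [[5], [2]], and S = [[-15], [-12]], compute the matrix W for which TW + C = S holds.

W = [[-4], [3]]

TW = S − C = [[-20], [-14]].
Since T multiplies W on the left, W = T⁻¹(S − C).
det T = -4; the adjugate gives T⁻¹ = [[-1/2, 1], [5/4, -2]].
W = T⁻¹(S − C) = [[-4], [3]].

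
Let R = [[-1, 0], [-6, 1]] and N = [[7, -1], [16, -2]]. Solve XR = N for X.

X = [[-1, -1], [-4, -2]]

Right-multiplying both sides by R⁻¹ gives X = NR⁻¹.
det R = -1; the adjugate gives R⁻¹ = [[-1, 0], [-6, 1]].
X = NR⁻¹ = [[7, -1], [16, -2]] · [[-1, 0], [-6, 1]] = [[-1, -1], [-4, -2]].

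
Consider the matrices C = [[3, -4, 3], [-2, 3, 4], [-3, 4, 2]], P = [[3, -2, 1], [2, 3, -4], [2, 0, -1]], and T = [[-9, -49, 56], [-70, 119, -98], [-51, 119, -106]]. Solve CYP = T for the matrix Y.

Y = [[3, -5, -3], [-2, 1, -4], [-4, 2, -2]]

Left-multiply by C⁻¹ and right-multiply by P⁻¹: Y = C⁻¹TP⁻¹.
C has determinant 5; C⁻¹ = [[-2, 4, -5], [-8/5, 3, -18/5], [1/5, 0, 1/5]].
det P = -3; the adjugate gives P⁻¹ = [[1, 2/3, -5/3], [2, 5/3, -14/3], [2, 4/3, -13/3]].
C⁻¹T = [[-7, -21, 26], [-12, 7, -2], [-12, 14, -10]].
Y = (C⁻¹T)P⁻¹ = [[3, -5, -3], [-2, 1, -4], [-4, 2, -2]].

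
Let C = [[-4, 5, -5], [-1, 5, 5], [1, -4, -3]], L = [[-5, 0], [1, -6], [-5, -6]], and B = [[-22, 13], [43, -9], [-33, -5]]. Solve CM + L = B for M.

CM = B − L = [[-17, 13], [42, -3], [-28, 1]].
Left-multiplying both sides by C⁻¹ gives M = C⁻¹(B − L).
C has determinant -5; C⁻¹ = [[-1, -7, -10], [-2/5, -17/5, -5], [1/5, 11/5, 3]].
M = C⁻¹(B − L) = [[3, -2], [4, 0], [5, -1]].

M = [[3, -2], [4, 0], [5, -1]]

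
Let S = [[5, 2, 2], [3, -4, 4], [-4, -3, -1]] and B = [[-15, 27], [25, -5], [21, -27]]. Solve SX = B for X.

X = [[-1, 5], [-6, 3], [1, -2]]

Since S multiplies X on the left, X = S⁻¹B.
S has determinant 4; S⁻¹ = [[4, -1, 4], [-13/4, 3/4, -7/2], [-25/4, 7/4, -13/2]].
X = S⁻¹B = [[4, -1, 4], [-13/4, 3/4, -7/2], [-25/4, 7/4, -13/2]] · [[-15, 27], [25, -5], [21, -27]] = [[-1, 5], [-6, 3], [1, -2]].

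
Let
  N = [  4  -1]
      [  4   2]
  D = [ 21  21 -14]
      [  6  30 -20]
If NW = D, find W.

Since N multiplies W on the left, W = N⁻¹D.
N has determinant 12; N⁻¹ = [[1/6, 1/12], [-1/3, 1/3]].
W = N⁻¹D = [[1/6, 1/12], [-1/3, 1/3]] · [[21, 21, -14], [6, 30, -20]] = [[4, 6, -4], [-5, 3, -2]].

W = [[4, 6, -4], [-5, 3, -2]]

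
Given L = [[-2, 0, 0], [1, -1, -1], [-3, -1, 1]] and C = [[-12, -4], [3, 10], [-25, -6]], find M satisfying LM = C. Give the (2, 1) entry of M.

Left-multiplying both sides by L⁻¹ gives M = L⁻¹C.
det L = 4; the adjugate gives L⁻¹ = [[-1/2, 0, 0], [1/2, -1/2, -1/2], [-1, -1/2, 1/2]].
M = L⁻¹C = [[-1/2, 0, 0], [1/2, -1/2, -1/2], [-1, -1/2, 1/2]] · [[-12, -4], [3, 10], [-25, -6]] = [[6, 2], [5, -4], [-2, -4]].

5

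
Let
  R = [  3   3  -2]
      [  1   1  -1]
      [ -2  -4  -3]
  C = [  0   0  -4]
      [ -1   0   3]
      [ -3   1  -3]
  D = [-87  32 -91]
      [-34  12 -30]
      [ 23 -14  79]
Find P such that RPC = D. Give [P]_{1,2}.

Left-multiply by R⁻¹ and right-multiply by C⁻¹: P = R⁻¹DC⁻¹.
det R = -2, so R⁻¹ = [[7/2, -17/2, 1/2], [-5/2, 13/2, -1/2], [1, -3, 0]].
det C = 4; the adjugate gives C⁻¹ = [[-3/4, -1, 0], [-3, -3, 1], [-1/4, 0, 0]].
R⁻¹D = [[-4, 3, -24], [-15, 5, -7], [15, -4, -1]].
P = (R⁻¹D)C⁻¹ = [[0, -5, 3], [-2, 0, 5], [1, -3, -4]].

-5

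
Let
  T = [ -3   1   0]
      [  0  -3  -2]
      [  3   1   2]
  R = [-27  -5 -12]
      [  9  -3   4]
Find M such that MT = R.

M = [[5, 2, -4], [3, 4, 6]]

Right-multiplying both sides by T⁻¹ gives M = RT⁻¹.
det T = 6, so T⁻¹ = [[-2/3, -1/3, -1/3], [-1, -1, -1], [3/2, 1, 3/2]].
M = RT⁻¹ = [[-27, -5, -12], [9, -3, 4]] · [[-2/3, -1/3, -1/3], [-1, -1, -1], [3/2, 1, 3/2]] = [[5, 2, -4], [3, 4, 6]].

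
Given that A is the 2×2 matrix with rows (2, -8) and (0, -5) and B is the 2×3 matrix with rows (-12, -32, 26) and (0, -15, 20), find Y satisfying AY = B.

Y = [[-6, -4, -3], [0, 3, -4]]

A is on the left of Y, so left-multiply by A⁻¹: Y = A⁻¹B.
A has determinant -10; A⁻¹ = [[1/2, -4/5], [0, -1/5]].
Y = A⁻¹B = [[1/2, -4/5], [0, -1/5]] · [[-12, -32, 26], [0, -15, 20]] = [[-6, -4, -3], [0, 3, -4]].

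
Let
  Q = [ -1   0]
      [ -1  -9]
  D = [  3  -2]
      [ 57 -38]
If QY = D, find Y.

Left-multiplying both sides by Q⁻¹ gives Y = Q⁻¹D.
Q has determinant 9; Q⁻¹ = [[-1, 0], [1/9, -1/9]].
Y = Q⁻¹D = [[-1, 0], [1/9, -1/9]] · [[3, -2], [57, -38]] = [[-3, 2], [-6, 4]].

Y = [[-3, 2], [-6, 4]]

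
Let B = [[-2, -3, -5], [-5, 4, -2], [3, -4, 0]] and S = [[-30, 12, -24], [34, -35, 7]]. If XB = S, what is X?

X = [[4, 2, -4], [1, -6, 2]]

Right-multiplying both sides by B⁻¹ gives X = SB⁻¹.
det B = -6, so B⁻¹ = [[4/3, -10/3, -13/3], [1, -5/2, -7/2], [-4/3, 17/6, 23/6]].
X = SB⁻¹ = [[-30, 12, -24], [34, -35, 7]] · [[4/3, -10/3, -13/3], [1, -5/2, -7/2], [-4/3, 17/6, 23/6]] = [[4, 2, -4], [1, -6, 2]].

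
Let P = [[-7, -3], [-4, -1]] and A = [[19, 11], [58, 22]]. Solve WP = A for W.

W = [[-5, 4], [-6, -4]]

Right-multiplying both sides by P⁻¹ gives W = AP⁻¹.
P has determinant -5; P⁻¹ = [[1/5, -3/5], [-4/5, 7/5]].
W = AP⁻¹ = [[19, 11], [58, 22]] · [[1/5, -3/5], [-4/5, 7/5]] = [[-5, 4], [-6, -4]].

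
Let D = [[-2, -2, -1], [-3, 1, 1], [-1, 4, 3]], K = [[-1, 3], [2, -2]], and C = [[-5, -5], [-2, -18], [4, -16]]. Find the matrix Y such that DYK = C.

Y = [[3, 2], [0, 1], [-1, -1]]

Left-multiply by D⁻¹ and right-multiply by K⁻¹: Y = D⁻¹CK⁻¹.
det D = -3, so D⁻¹ = [[1/3, -2/3, 1/3], [-8/3, 7/3, -5/3], [11/3, -10/3, 8/3]].
det K = -4; the adjugate gives K⁻¹ = [[1/2, 3/4], [1/2, 1/4]].
D⁻¹C = [[1, 5], [2, -2], [-1, -1]].
Y = (D⁻¹C)K⁻¹ = [[3, 2], [0, 1], [-1, -1]].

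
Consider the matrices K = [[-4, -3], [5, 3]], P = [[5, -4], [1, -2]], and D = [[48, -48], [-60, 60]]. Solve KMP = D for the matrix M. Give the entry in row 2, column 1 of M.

0

Left-multiply by K⁻¹ and right-multiply by P⁻¹: M = K⁻¹DP⁻¹.
K has determinant 3; K⁻¹ = [[1, 1], [-5/3, -4/3]].
det P = -6, so P⁻¹ = [[1/3, -2/3], [1/6, -5/6]].
K⁻¹D = [[-12, 12], [0, 0]].
M = (K⁻¹D)P⁻¹ = [[-2, -2], [0, 0]].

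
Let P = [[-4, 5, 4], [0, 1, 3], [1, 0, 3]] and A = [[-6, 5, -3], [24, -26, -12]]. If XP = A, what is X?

X = [[0, 5, -6], [-6, 4, 0]]

Since P sits to the right of X, X = AP⁻¹.
P has determinant -1; P⁻¹ = [[-3, 15, -11], [-3, 16, -12], [1, -5, 4]].
X = AP⁻¹ = [[-6, 5, -3], [24, -26, -12]] · [[-3, 15, -11], [-3, 16, -12], [1, -5, 4]] = [[0, 5, -6], [-6, 4, 0]].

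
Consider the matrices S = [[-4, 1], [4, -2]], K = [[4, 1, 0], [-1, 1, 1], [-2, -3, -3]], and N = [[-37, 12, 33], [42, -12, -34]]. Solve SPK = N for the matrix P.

P = [[5, 4, 4], [-1, 1, 0]]

P = S⁻¹NK⁻¹ (apply S⁻¹ on the left and K⁻¹ on the right).
det S = 4, so S⁻¹ = [[-1/2, -1/4], [-1, -1]].
det K = -5, so K⁻¹ = [[0, -3/5, -1/5], [1, 12/5, 4/5], [-1, -2, -1]].
S⁻¹N = [[8, -3, -8], [-5, 0, 1]].
P = (S⁻¹N)K⁻¹ = [[5, 4, 4], [-1, 1, 0]].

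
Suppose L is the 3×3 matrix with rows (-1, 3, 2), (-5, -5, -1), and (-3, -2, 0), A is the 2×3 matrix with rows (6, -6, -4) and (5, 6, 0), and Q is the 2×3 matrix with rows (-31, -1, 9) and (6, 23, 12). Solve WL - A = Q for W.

W = [[4, 3, 2], [5, -2, -2]]

WL = Q + A = [[-25, -7, 5], [11, 29, 12]].
Since L sits to the right of W, W = (Q + A)L⁻¹.
L has determinant 1; L⁻¹ = [[-2, -4, 7], [3, 6, -11], [-5, -11, 20]].
W = (Q + A)L⁻¹ = [[4, 3, 2], [5, -2, -2]].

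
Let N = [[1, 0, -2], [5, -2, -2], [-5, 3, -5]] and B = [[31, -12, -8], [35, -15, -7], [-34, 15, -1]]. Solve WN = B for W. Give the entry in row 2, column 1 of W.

N is on the right of W, so right-multiply by N⁻¹: W = BN⁻¹.
det N = 6; the adjugate gives N⁻¹ = [[8/3, -1, -2/3], [35/6, -5/2, -4/3], [5/6, -1/2, -1/3]].
W = BN⁻¹ = [[31, -12, -8], [35, -15, -7], [-34, 15, -1]] · [[8/3, -1, -2/3], [35/6, -5/2, -4/3], [5/6, -1/2, -1/3]] = [[6, 3, -2], [0, 6, -1], [-4, -3, 3]].

0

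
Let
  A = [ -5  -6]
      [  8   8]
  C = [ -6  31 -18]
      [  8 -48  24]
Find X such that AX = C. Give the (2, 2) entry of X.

A is on the left of X, so left-multiply by A⁻¹: X = A⁻¹C.
A has determinant 8; A⁻¹ = [[1, 3/4], [-1, -5/8]].
X = A⁻¹C = [[1, 3/4], [-1, -5/8]] · [[-6, 31, -18], [8, -48, 24]] = [[0, -5, 0], [1, -1, 3]].

-1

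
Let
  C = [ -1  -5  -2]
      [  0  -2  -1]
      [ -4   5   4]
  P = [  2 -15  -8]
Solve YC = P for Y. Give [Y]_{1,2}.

C is on the right of Y, so right-multiply by C⁻¹: Y = PC⁻¹.
C has determinant -1; C⁻¹ = [[3, -10, -1], [-4, 12, 1], [8, -25, -2]].
Y = PC⁻¹ = [[2, -15, -8]] · [[3, -10, -1], [-4, 12, 1], [8, -25, -2]] = [[2, 0, -1]].

0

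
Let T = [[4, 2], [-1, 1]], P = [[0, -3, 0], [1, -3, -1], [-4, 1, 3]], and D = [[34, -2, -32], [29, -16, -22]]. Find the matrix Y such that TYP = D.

Y = [[-5, 4, 2], [-3, 5, -5]]

Y = T⁻¹DP⁻¹ (apply T⁻¹ on the left and P⁻¹ on the right).
T has determinant 6; T⁻¹ = [[1/6, -1/3], [1/6, 2/3]].
det P = -3, so P⁻¹ = [[8/3, -3, -1], [-1/3, 0, 0], [11/3, -4, -1]].
T⁻¹D = [[-4, 5, 2], [25, -11, -20]].
Y = (T⁻¹D)P⁻¹ = [[-5, 4, 2], [-3, 5, -5]].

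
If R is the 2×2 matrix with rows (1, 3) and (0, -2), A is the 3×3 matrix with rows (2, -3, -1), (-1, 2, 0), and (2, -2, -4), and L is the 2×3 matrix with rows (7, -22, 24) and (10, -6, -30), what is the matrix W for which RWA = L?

Isolating W: multiply by R⁻¹ from the left and A⁻¹ from the right, so W = R⁻¹LA⁻¹.
det R = -2, so R⁻¹ = [[1, 3/2], [0, -1/2]].
det A = -2, so A⁻¹ = [[4, 5, -1], [2, 3, -1/2], [1, 1, -1/2]].
R⁻¹L = [[22, -31, -21], [-5, 3, 15]].
W = (R⁻¹L)A⁻¹ = [[5, -4, 4], [1, -1, -4]].

W = [[5, -4, 4], [1, -1, -4]]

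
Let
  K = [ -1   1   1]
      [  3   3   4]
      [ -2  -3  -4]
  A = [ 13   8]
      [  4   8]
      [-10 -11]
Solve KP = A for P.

P = [[-6, -3], [6, 3], [1, 2]]

Since K multiplies P on the left, P = K⁻¹A.
K has determinant 1; K⁻¹ = [[0, 1, 1], [4, 6, 7], [-3, -5, -6]].
P = K⁻¹A = [[0, 1, 1], [4, 6, 7], [-3, -5, -6]] · [[13, 8], [4, 8], [-10, -11]] = [[-6, -3], [6, 3], [1, 2]].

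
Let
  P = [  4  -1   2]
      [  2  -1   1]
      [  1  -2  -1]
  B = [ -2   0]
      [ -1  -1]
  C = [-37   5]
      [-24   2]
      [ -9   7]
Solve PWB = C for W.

W = [[2, -4], [-5, -1], [4, 5]]

Left-multiply by P⁻¹ and right-multiply by B⁻¹: W = P⁻¹CB⁻¹.
det P = 3; the adjugate gives P⁻¹ = [[1, -5/3, 1/3], [1, -2, 0], [-1, 7/3, -2/3]].
det B = 2, so B⁻¹ = [[-1/2, 0], [1/2, -1]].
P⁻¹C = [[0, 4], [11, 1], [-13, -5]].
W = (P⁻¹C)B⁻¹ = [[2, -4], [-5, -1], [4, 5]].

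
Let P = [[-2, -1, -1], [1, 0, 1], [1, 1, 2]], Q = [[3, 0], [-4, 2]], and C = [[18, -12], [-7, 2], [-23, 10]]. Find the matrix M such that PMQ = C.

Left-multiply by P⁻¹ and right-multiply by Q⁻¹: M = P⁻¹CQ⁻¹.
det P = 2, so P⁻¹ = [[-1/2, 1/2, -1/2], [-1/2, -3/2, 1/2], [1/2, 1/2, 1/2]].
Q has determinant 6; Q⁻¹ = [[1/3, 0], [2/3, 1/2]].
P⁻¹C = [[-1, 2], [-10, 8], [-6, 0]].
M = (P⁻¹C)Q⁻¹ = [[1, 1], [2, 4], [-2, 0]].

M = [[1, 1], [2, 4], [-2, 0]]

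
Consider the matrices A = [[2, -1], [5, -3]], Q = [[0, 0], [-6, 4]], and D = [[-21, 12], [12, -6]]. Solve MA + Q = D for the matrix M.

MA = D − Q = [[-21, 12], [18, -10]].
Right-multiplying both sides by A⁻¹ gives M = (D − Q)A⁻¹.
det A = -1, so A⁻¹ = [[3, -1], [5, -2]].
M = (D − Q)A⁻¹ = [[-3, -3], [4, 2]].

M = [[-3, -3], [4, 2]]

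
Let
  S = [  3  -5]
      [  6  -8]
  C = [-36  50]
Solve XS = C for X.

Right-multiplying both sides by S⁻¹ gives X = CS⁻¹.
det S = 6; the adjugate gives S⁻¹ = [[-4/3, 5/6], [-1, 1/2]].
X = CS⁻¹ = [[-36, 50]] · [[-4/3, 5/6], [-1, 1/2]] = [[-2, -5]].

X = [[-2, -5]]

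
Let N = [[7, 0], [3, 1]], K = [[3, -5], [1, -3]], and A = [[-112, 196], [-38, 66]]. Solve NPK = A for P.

P = [[-5, -1], [3, 1]]

Left-multiply by N⁻¹ and right-multiply by K⁻¹: P = N⁻¹AK⁻¹.
det N = 7; the adjugate gives N⁻¹ = [[1/7, 0], [-3/7, 1]].
det K = -4, so K⁻¹ = [[3/4, -5/4], [1/4, -3/4]].
N⁻¹A = [[-16, 28], [10, -18]].
P = (N⁻¹A)K⁻¹ = [[-5, -1], [3, 1]].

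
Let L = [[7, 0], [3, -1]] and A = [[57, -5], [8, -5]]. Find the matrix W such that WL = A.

W = [[6, 5], [-1, 5]]

L is on the right of W, so right-multiply by L⁻¹: W = AL⁻¹.
L has determinant -7; L⁻¹ = [[1/7, 0], [3/7, -1]].
W = AL⁻¹ = [[57, -5], [8, -5]] · [[1/7, 0], [3/7, -1]] = [[6, 5], [-1, 5]].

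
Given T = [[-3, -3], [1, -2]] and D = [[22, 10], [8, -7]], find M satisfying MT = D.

M = [[-6, 4], [-1, 5]]

T is on the right of M, so right-multiply by T⁻¹: M = DT⁻¹.
det T = 9; the adjugate gives T⁻¹ = [[-2/9, 1/3], [-1/9, -1/3]].
M = DT⁻¹ = [[22, 10], [8, -7]] · [[-2/9, 1/3], [-1/9, -1/3]] = [[-6, 4], [-1, 5]].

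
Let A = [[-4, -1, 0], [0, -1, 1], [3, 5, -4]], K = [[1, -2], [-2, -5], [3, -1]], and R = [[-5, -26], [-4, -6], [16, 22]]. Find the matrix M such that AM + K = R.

M = [[1, 5], [2, 4], [0, 3]]

AM = R − K = [[-6, -24], [-2, -1], [13, 23]].
Since A multiplies M on the left, M = A⁻¹(R − K).
A has determinant 1; A⁻¹ = [[-1, -4, -1], [3, 16, 4], [3, 17, 4]].
M = A⁻¹(R − K) = [[1, 5], [2, 4], [0, 3]].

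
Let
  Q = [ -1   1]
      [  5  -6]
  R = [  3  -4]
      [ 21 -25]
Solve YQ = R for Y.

Right-multiplying both sides by Q⁻¹ gives Y = RQ⁻¹.
det Q = 1, so Q⁻¹ = [[-6, -1], [-5, -1]].
Y = RQ⁻¹ = [[3, -4], [21, -25]] · [[-6, -1], [-5, -1]] = [[2, 1], [-1, 4]].

Y = [[2, 1], [-1, 4]]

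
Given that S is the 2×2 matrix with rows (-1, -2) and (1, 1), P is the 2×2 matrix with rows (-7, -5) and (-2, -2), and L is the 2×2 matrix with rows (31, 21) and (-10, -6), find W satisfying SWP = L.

W = [[-1, -2], [3, 0]]

Left-multiply by S⁻¹ and right-multiply by P⁻¹: W = S⁻¹LP⁻¹.
det S = 1; the adjugate gives S⁻¹ = [[1, 2], [-1, -1]].
det P = 4, so P⁻¹ = [[-1/2, 5/4], [1/2, -7/4]].
S⁻¹L = [[11, 9], [-21, -15]].
W = (S⁻¹L)P⁻¹ = [[-1, -2], [3, 0]].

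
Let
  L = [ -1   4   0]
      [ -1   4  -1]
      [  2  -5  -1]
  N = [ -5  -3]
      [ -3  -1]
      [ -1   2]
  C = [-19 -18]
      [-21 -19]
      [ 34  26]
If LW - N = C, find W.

LW = C + N = [[-24, -21], [-24, -20], [33, 28]].
Since L multiplies W on the left, W = L⁻¹(C + N).
det L = -3; the adjugate gives L⁻¹ = [[3, -4/3, 4/3], [1, -1/3, 1/3], [1, -1, 0]].
W = L⁻¹(C + N) = [[4, 1], [-5, -5], [0, -1]].

W = [[4, 1], [-5, -5], [0, -1]]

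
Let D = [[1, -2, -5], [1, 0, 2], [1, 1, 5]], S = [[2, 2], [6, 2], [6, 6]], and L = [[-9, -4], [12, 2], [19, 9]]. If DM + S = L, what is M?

DM = L − S = [[-11, -6], [6, 0], [13, 3]].
D is on the left of M, so left-multiply by D⁻¹: M = D⁻¹(L − S).
det D = -1; the adjugate gives D⁻¹ = [[2, -5, 4], [3, -10, 7], [-1, 3, -2]].
M = D⁻¹(L − S) = [[0, 0], [-2, 3], [3, 0]].

M = [[0, 0], [-2, 3], [3, 0]]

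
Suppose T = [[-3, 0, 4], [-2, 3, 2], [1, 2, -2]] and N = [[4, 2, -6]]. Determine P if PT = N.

Right-multiplying both sides by T⁻¹ gives P = NT⁻¹.
det T = 2; the adjugate gives T⁻¹ = [[-5, 4, -6], [-1, 1, -1], [-7/2, 3, -9/2]].
P = NT⁻¹ = [[4, 2, -6]] · [[-5, 4, -6], [-1, 1, -1], [-7/2, 3, -9/2]] = [[-1, 0, 1]].

P = [[-1, 0, 1]]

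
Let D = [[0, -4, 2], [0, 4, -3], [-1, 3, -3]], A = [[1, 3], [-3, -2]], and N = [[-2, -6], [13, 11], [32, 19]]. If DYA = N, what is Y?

Isolating Y: multiply by D⁻¹ from the left and A⁻¹ from the right, so Y = D⁻¹NA⁻¹.
det D = -4, so D⁻¹ = [[3/4, 3/2, -1], [-3/4, -1/2, 0], [-1, -1, 0]].
A has determinant 7; A⁻¹ = [[-2/7, -3/7], [3/7, 1/7]].
D⁻¹N = [[-14, -7], [-5, -1], [-11, -5]].
Y = (D⁻¹N)A⁻¹ = [[1, 5], [1, 2], [1, 4]].

Y = [[1, 5], [1, 2], [1, 4]]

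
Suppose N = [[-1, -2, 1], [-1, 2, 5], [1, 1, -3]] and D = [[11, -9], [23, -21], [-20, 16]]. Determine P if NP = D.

P = [[1, 3], [-3, 1], [6, -4]]

Since N multiplies P on the left, P = N⁻¹D.
det N = 4, so N⁻¹ = [[-11/4, -5/4, -3], [1/2, 1/2, 1], [-3/4, -1/4, -1]].
P = N⁻¹D = [[-11/4, -5/4, -3], [1/2, 1/2, 1], [-3/4, -1/4, -1]] · [[11, -9], [23, -21], [-20, 16]] = [[1, 3], [-3, 1], [6, -4]].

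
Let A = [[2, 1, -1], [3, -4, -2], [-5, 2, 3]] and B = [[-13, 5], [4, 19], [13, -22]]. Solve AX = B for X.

Left-multiplying both sides by A⁻¹ gives X = A⁻¹B.
det A = -1, so A⁻¹ = [[8, 5, 6], [-1, -1, -1], [14, 9, 11]].
X = A⁻¹B = [[8, 5, 6], [-1, -1, -1], [14, 9, 11]] · [[-13, 5], [4, 19], [13, -22]] = [[-6, 3], [-4, -2], [-3, -1]].

X = [[-6, 3], [-4, -2], [-3, -1]]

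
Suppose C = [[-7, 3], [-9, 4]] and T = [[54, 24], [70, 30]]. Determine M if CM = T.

M = [[-6, -6], [4, -6]]

Since C multiplies M on the left, M = C⁻¹T.
det C = -1; the adjugate gives C⁻¹ = [[-4, 3], [-9, 7]].
M = C⁻¹T = [[-4, 3], [-9, 7]] · [[54, 24], [70, 30]] = [[-6, -6], [4, -6]].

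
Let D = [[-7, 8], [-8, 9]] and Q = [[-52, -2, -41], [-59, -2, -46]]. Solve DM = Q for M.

Left-multiplying both sides by D⁻¹ gives M = D⁻¹Q.
det D = 1, so D⁻¹ = [[9, -8], [8, -7]].
M = D⁻¹Q = [[9, -8], [8, -7]] · [[-52, -2, -41], [-59, -2, -46]] = [[4, -2, -1], [-3, -2, -6]].

M = [[4, -2, -1], [-3, -2, -6]]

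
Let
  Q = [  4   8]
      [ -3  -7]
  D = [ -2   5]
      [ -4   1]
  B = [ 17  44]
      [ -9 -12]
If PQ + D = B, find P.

PQ = B − D = [[19, 39], [-5, -13]].
Since Q sits to the right of P, P = (B − D)Q⁻¹.
det Q = -4, so Q⁻¹ = [[7/4, 2], [-3/4, -1]].
P = (B − D)Q⁻¹ = [[4, -1], [1, 3]].

P = [[4, -1], [1, 3]]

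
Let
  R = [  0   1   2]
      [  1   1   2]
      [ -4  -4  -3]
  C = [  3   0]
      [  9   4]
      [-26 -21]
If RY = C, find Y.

Y = [[6, 4], [-1, 2], [2, -1]]

R is on the left of Y, so left-multiply by R⁻¹: Y = R⁻¹C.
det R = -5, so R⁻¹ = [[-1, 1, 0], [1, -8/5, -2/5], [0, 4/5, 1/5]].
Y = R⁻¹C = [[-1, 1, 0], [1, -8/5, -2/5], [0, 4/5, 1/5]] · [[3, 0], [9, 4], [-26, -21]] = [[6, 4], [-1, 2], [2, -1]].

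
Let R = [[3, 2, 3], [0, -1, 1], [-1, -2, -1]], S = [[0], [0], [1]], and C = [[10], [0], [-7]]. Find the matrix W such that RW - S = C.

RW = C + S = [[10], [0], [-6]].
Since R multiplies W on the left, W = R⁻¹(C + S).
det R = 4, so R⁻¹ = [[3/4, -1, 5/4], [-1/4, 0, -3/4], [-1/4, 1, -3/4]].
W = R⁻¹(C + S) = [[0], [2], [2]].

W = [[0], [2], [2]]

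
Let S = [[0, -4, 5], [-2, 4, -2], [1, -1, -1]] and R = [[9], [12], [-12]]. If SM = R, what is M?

M = [[-3], [4], [5]]

S is on the left of M, so left-multiply by S⁻¹: M = S⁻¹R.
det S = 6; the adjugate gives S⁻¹ = [[-1, -3/2, -2], [-2/3, -5/6, -5/3], [-1/3, -2/3, -4/3]].
M = S⁻¹R = [[-1, -3/2, -2], [-2/3, -5/6, -5/3], [-1/3, -2/3, -4/3]] · [[9], [12], [-12]] = [[-3], [4], [5]].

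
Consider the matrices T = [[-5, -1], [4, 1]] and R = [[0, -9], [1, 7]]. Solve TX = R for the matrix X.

X = [[-1, 2], [5, -1]]

T is on the left of X, so left-multiply by T⁻¹: X = T⁻¹R.
T has determinant -1; T⁻¹ = [[-1, -1], [4, 5]].
X = T⁻¹R = [[-1, -1], [4, 5]] · [[0, -9], [1, 7]] = [[-1, 2], [5, -1]].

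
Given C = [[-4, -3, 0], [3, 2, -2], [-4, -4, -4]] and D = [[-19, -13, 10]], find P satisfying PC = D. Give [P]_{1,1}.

Right-multiplying both sides by C⁻¹ gives P = DC⁻¹.
det C = 4, so C⁻¹ = [[-4, -3, 3/2], [5, 4, -2], [-1, -1, 1/4]].
P = DC⁻¹ = [[-19, -13, 10]] · [[-4, -3, 3/2], [5, 4, -2], [-1, -1, 1/4]] = [[1, -5, 0]].

1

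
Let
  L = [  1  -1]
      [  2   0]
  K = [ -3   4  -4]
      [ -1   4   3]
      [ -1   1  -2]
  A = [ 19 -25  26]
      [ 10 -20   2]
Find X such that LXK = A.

X = L⁻¹AK⁻¹ (apply L⁻¹ on the left and K⁻¹ on the right).
det L = 2, so L⁻¹ = [[0, 1/2], [-1, 1/2]].
det K = 1, so K⁻¹ = [[-11, 4, 28], [-5, 2, 13], [3, -1, -8]].
L⁻¹A = [[5, -10, 1], [-14, 15, -25]].
X = (L⁻¹A)K⁻¹ = [[-2, -1, 2], [4, -1, 3]].

X = [[-2, -1, 2], [4, -1, 3]]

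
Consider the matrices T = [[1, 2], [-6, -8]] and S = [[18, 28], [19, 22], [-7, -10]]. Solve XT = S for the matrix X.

Right-multiplying both sides by T⁻¹ gives X = ST⁻¹.
det T = 4, so T⁻¹ = [[-2, -1/2], [3/2, 1/4]].
X = ST⁻¹ = [[18, 28], [19, 22], [-7, -10]] · [[-2, -1/2], [3/2, 1/4]] = [[6, -2], [-5, -4], [-1, 1]].

X = [[6, -2], [-5, -4], [-1, 1]]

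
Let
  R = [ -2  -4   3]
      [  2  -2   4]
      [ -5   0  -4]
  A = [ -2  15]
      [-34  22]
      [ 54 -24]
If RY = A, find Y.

Y = [[-6, 4], [-1, -5], [-6, 1]]

R is on the left of Y, so left-multiply by R⁻¹: Y = R⁻¹A.
R has determinant 2; R⁻¹ = [[4, -8, -5], [-6, 23/2, 7], [-5, 10, 6]].
Y = R⁻¹A = [[4, -8, -5], [-6, 23/2, 7], [-5, 10, 6]] · [[-2, 15], [-34, 22], [54, -24]] = [[-6, 4], [-1, -5], [-6, 1]].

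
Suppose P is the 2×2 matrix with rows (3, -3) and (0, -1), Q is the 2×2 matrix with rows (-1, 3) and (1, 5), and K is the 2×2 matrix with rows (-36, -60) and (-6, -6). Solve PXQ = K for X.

X = [[2, -4], [-3, 3]]

Isolating X: multiply by P⁻¹ from the left and Q⁻¹ from the right, so X = P⁻¹KQ⁻¹.
det P = -3; the adjugate gives P⁻¹ = [[1/3, -1], [0, -1]].
det Q = -8; the adjugate gives Q⁻¹ = [[-5/8, 3/8], [1/8, 1/8]].
P⁻¹K = [[-6, -14], [6, 6]].
X = (P⁻¹K)Q⁻¹ = [[2, -4], [-3, 3]].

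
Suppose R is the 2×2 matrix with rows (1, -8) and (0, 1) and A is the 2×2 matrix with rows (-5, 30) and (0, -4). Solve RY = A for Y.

Y = [[-5, -2], [0, -4]]

R is on the left of Y, so left-multiply by R⁻¹: Y = R⁻¹A.
det R = 1; the adjugate gives R⁻¹ = [[1, 8], [0, 1]].
Y = R⁻¹A = [[1, 8], [0, 1]] · [[-5, 30], [0, -4]] = [[-5, -2], [0, -4]].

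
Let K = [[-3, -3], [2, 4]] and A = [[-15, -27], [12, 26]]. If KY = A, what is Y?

Y = [[4, 5], [1, 4]]

Left-multiplying both sides by K⁻¹ gives Y = K⁻¹A.
det K = -6; the adjugate gives K⁻¹ = [[-2/3, -1/2], [1/3, 1/2]].
Y = K⁻¹A = [[-2/3, -1/2], [1/3, 1/2]] · [[-15, -27], [12, 26]] = [[4, 5], [1, 4]].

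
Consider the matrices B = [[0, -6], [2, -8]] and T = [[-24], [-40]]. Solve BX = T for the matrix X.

X = [[-4], [4]]

Since B multiplies X on the left, X = B⁻¹T.
det B = 12; the adjugate gives B⁻¹ = [[-2/3, 1/2], [-1/6, 0]].
X = B⁻¹T = [[-2/3, 1/2], [-1/6, 0]] · [[-24], [-40]] = [[-4], [4]].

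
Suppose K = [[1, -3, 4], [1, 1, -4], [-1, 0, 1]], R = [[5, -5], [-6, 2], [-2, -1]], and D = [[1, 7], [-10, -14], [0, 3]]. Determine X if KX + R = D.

KX = D − R = [[-4, 12], [-4, -16], [2, 4]].
Since K multiplies X on the left, X = K⁻¹(D − R).
det K = -4; the adjugate gives K⁻¹ = [[-1/4, -3/4, -2], [-3/4, -5/4, -2], [-1/4, -3/4, -1]].
X = K⁻¹(D − R) = [[0, 1], [4, 3], [2, 5]].

X = [[0, 1], [4, 3], [2, 5]]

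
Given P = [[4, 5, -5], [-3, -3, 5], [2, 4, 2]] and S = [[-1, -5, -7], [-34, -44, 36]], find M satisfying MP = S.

Right-multiplying both sides by P⁻¹ gives M = SP⁻¹.
det P = 6, so P⁻¹ = [[-13/3, -5, 5/3], [8/3, 3, -5/6], [-1, -1, 1/2]].
M = SP⁻¹ = [[-1, -5, -7], [-34, -44, 36]] · [[-13/3, -5, 5/3], [8/3, 3, -5/6], [-1, -1, 1/2]] = [[-2, -3, -1], [-6, 2, -2]].

M = [[-2, -3, -1], [-6, 2, -2]]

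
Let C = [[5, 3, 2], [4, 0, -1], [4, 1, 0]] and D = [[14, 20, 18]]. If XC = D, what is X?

C is on the right of X, so right-multiply by C⁻¹: X = DC⁻¹.
det C = 1; the adjugate gives C⁻¹ = [[1, 2, -3], [-4, -8, 13], [4, 7, -12]].
X = DC⁻¹ = [[14, 20, 18]] · [[1, 2, -3], [-4, -8, 13], [4, 7, -12]] = [[6, -6, 2]].

X = [[6, -6, 2]]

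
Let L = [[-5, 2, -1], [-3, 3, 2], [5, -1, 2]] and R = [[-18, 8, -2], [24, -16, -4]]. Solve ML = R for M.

M = [[2, 1, -1], [-4, -3, -1]]

Since L sits to the right of M, M = RL⁻¹.
det L = 4; the adjugate gives L⁻¹ = [[2, -3/4, 7/4], [4, -5/4, 13/4], [-3, 5/4, -9/4]].
M = RL⁻¹ = [[-18, 8, -2], [24, -16, -4]] · [[2, -3/4, 7/4], [4, -5/4, 13/4], [-3, 5/4, -9/4]] = [[2, 1, -1], [-4, -3, -1]].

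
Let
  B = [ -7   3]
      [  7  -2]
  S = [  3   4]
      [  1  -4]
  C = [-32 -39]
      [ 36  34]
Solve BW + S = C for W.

W = [[5, 4], [0, -5]]

BW = C − S = [[-35, -43], [35, 38]].
B is on the left of W, so left-multiply by B⁻¹: W = B⁻¹(C − S).
det B = -7, so B⁻¹ = [[2/7, 3/7], [1, 1]].
W = B⁻¹(C − S) = [[5, 4], [0, -5]].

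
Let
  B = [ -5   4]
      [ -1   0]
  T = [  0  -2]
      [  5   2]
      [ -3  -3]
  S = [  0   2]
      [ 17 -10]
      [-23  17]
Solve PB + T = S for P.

PB = S − T = [[0, 4], [12, -12], [-20, 20]].
Since B sits to the right of P, P = (S − T)B⁻¹.
B has determinant 4; B⁻¹ = [[0, -1], [1/4, -5/4]].
P = (S − T)B⁻¹ = [[1, -5], [-3, 3], [5, -5]].

P = [[1, -5], [-3, 3], [5, -5]]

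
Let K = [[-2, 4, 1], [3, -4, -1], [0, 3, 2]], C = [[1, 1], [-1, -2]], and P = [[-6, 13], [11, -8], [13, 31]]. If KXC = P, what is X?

Isolating X: multiply by K⁻¹ from the left and C⁻¹ from the right, so X = K⁻¹PC⁻¹.
K has determinant -5; K⁻¹ = [[1, 1, 0], [6/5, 4/5, -1/5], [-9/5, -6/5, 4/5]].
det C = -1, so C⁻¹ = [[2, 1], [-1, -1]].
K⁻¹P = [[5, 5], [-1, 3], [8, 11]].
X = (K⁻¹P)C⁻¹ = [[5, 0], [-5, -4], [5, -3]].

X = [[5, 0], [-5, -4], [5, -3]]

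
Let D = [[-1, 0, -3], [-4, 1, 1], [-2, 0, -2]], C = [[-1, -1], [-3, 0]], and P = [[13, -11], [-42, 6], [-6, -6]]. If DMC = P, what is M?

M = [[1, -4], [2, -4], [-4, 4]]

Isolating M: multiply by D⁻¹ from the left and C⁻¹ from the right, so M = D⁻¹PC⁻¹.
det D = -4; the adjugate gives D⁻¹ = [[1/2, 0, -3/4], [5/2, 1, -13/4], [-1/2, 0, 1/4]].
det C = -3; the adjugate gives C⁻¹ = [[0, -1/3], [-1, 1/3]].
D⁻¹P = [[11, -1], [10, -2], [-8, 4]].
M = (D⁻¹P)C⁻¹ = [[1, -4], [2, -4], [-4, 4]].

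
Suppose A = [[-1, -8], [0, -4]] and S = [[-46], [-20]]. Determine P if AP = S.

P = [[6], [5]]

A is on the left of P, so left-multiply by A⁻¹: P = A⁻¹S.
det A = 4, so A⁻¹ = [[-1, 2], [0, -1/4]].
P = A⁻¹S = [[-1, 2], [0, -1/4]] · [[-46], [-20]] = [[6], [5]].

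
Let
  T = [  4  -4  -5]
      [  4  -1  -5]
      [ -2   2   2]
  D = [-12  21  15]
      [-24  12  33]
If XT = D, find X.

Right-multiplying both sides by T⁻¹ gives X = DT⁻¹.
T has determinant -6; T⁻¹ = [[-4/3, 1/3, -5/2], [-1/3, 1/3, 0], [-1, 0, -2]].
X = DT⁻¹ = [[-12, 21, 15], [-24, 12, 33]] · [[-4/3, 1/3, -5/2], [-1/3, 1/3, 0], [-1, 0, -2]] = [[-6, 3, 0], [-5, -4, -6]].

X = [[-6, 3, 0], [-5, -4, -6]]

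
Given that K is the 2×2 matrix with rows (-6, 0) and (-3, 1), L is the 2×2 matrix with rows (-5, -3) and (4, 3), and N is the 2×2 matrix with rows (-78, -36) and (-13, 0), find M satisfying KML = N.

Left-multiply by K⁻¹ and right-multiply by L⁻¹: M = K⁻¹NL⁻¹.
det K = -6, so K⁻¹ = [[-1/6, 0], [-1/2, 1]].
det L = -3; the adjugate gives L⁻¹ = [[-1, -1], [4/3, 5/3]].
K⁻¹N = [[13, 6], [26, 18]].
M = (K⁻¹N)L⁻¹ = [[-5, -3], [-2, 4]].

M = [[-5, -3], [-2, 4]]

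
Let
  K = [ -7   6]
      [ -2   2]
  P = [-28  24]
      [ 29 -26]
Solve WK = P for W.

Since K sits to the right of W, W = PK⁻¹.
det K = -2, so K⁻¹ = [[-1, 3], [-1, 7/2]].
W = PK⁻¹ = [[-28, 24], [29, -26]] · [[-1, 3], [-1, 7/2]] = [[4, 0], [-3, -4]].

W = [[4, 0], [-3, -4]]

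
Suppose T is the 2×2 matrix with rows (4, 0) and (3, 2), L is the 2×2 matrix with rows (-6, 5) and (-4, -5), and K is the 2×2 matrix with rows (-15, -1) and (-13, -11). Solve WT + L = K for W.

WT = K − L = [[-9, -6], [-9, -6]].
T is on the right of W, so right-multiply by T⁻¹: W = (K − L)T⁻¹.
det T = 8; the adjugate gives T⁻¹ = [[1/4, 0], [-3/8, 1/2]].
W = (K − L)T⁻¹ = [[0, -3], [0, -3]].

W = [[0, -3], [0, -3]]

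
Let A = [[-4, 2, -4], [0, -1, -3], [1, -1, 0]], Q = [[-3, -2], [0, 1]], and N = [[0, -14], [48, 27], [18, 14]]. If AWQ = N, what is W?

W = [[-2, 1], [4, -1], [4, 2]]

Left-multiply by A⁻¹ and right-multiply by Q⁻¹: W = A⁻¹NQ⁻¹.
det A = 2; the adjugate gives A⁻¹ = [[-3/2, 2, -5], [-3/2, 2, -6], [1/2, -1, 2]].
det Q = -3, so Q⁻¹ = [[-1/3, -2/3], [0, 1]].
A⁻¹N = [[6, 5], [-12, -9], [-12, -6]].
W = (A⁻¹N)Q⁻¹ = [[-2, 1], [4, -1], [4, 2]].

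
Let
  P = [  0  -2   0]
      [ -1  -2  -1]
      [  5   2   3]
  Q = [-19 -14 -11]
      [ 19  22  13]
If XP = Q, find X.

Since P sits to the right of X, X = QP⁻¹.
P has determinant 4; P⁻¹ = [[-1, 3/2, 1/2], [-1/2, 0, 0], [2, -5/2, -1/2]].
X = QP⁻¹ = [[-19, -14, -11], [19, 22, 13]] · [[-1, 3/2, 1/2], [-1/2, 0, 0], [2, -5/2, -1/2]] = [[4, -1, -4], [-4, -4, 3]].

X = [[4, -1, -4], [-4, -4, 3]]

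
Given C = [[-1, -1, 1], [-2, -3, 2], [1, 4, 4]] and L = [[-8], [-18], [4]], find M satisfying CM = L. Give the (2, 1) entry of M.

Since C multiplies M on the left, M = C⁻¹L.
det C = 5; the adjugate gives C⁻¹ = [[-4, 8/5, 1/5], [2, -1, 0], [-1, 3/5, 1/5]].
M = C⁻¹L = [[-4, 8/5, 1/5], [2, -1, 0], [-1, 3/5, 1/5]] · [[-8], [-18], [4]] = [[4], [2], [-2]].

2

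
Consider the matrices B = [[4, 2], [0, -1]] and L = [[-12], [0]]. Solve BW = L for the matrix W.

B is on the left of W, so left-multiply by B⁻¹: W = B⁻¹L.
B has determinant -4; B⁻¹ = [[1/4, 1/2], [0, -1]].
W = B⁻¹L = [[1/4, 1/2], [0, -1]] · [[-12], [0]] = [[-3], [0]].

W = [[-3], [0]]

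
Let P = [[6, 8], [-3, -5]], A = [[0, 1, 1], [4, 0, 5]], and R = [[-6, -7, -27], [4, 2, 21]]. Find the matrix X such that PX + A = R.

X = [[-5, -4, -2], [3, 2, -2]]

PX = R − A = [[-6, -8, -28], [0, 2, 16]].
Since P multiplies X on the left, X = P⁻¹(R − A).
det P = -6; the adjugate gives P⁻¹ = [[5/6, 4/3], [-1/2, -1]].
X = P⁻¹(R − A) = [[-5, -4, -2], [3, 2, -2]].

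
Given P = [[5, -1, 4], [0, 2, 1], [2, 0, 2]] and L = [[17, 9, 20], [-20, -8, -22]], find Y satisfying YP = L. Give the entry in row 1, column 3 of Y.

Since P sits to the right of Y, Y = LP⁻¹.
P has determinant 2; P⁻¹ = [[2, 1, -9/2], [1, 1, -5/2], [-2, -1, 5]].
Y = LP⁻¹ = [[17, 9, 20], [-20, -8, -22]] · [[2, 1, -9/2], [1, 1, -5/2], [-2, -1, 5]] = [[3, 6, 1], [-4, -6, 0]].

1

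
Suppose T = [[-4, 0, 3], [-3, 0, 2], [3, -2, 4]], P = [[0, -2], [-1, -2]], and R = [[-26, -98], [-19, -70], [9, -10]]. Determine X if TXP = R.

Left-multiply by T⁻¹ and right-multiply by P⁻¹: X = T⁻¹RP⁻¹.
det T = 2; the adjugate gives T⁻¹ = [[2, -3, 0], [9, -25/2, -1/2], [3, -4, 0]].
P has determinant -2; P⁻¹ = [[1, -1], [-1/2, 0]].
T⁻¹R = [[5, 14], [-1, -2], [-2, -14]].
X = (T⁻¹R)P⁻¹ = [[-2, -5], [0, 1], [5, 2]].

X = [[-2, -5], [0, 1], [5, 2]]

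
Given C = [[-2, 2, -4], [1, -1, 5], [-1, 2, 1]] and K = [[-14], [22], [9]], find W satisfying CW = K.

W = [[-2], [1], [5]]

Left-multiplying both sides by C⁻¹ gives W = C⁻¹K.
C has determinant 6; C⁻¹ = [[-11/6, -5/3, 1], [-1, -1, 1], [1/6, 1/3, 0]].
W = C⁻¹K = [[-11/6, -5/3, 1], [-1, -1, 1], [1/6, 1/3, 0]] · [[-14], [22], [9]] = [[-2], [1], [5]].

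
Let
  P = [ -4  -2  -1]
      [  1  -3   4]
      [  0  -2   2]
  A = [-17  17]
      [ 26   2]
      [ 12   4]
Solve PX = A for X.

Since P multiplies X on the left, X = P⁻¹A.
det P = -2, so P⁻¹ = [[-1, -3, 11/2], [1, 4, -15/2], [1, 4, -7]].
X = P⁻¹A = [[-1, -3, 11/2], [1, 4, -15/2], [1, 4, -7]] · [[-17, 17], [26, 2], [12, 4]] = [[5, -1], [-3, -5], [3, -3]].

X = [[5, -1], [-3, -5], [3, -3]]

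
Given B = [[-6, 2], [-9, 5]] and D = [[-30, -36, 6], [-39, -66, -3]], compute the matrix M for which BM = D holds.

Left-multiplying both sides by B⁻¹ gives M = B⁻¹D.
det B = -12, so B⁻¹ = [[-5/12, 1/6], [-3/4, 1/2]].
M = B⁻¹D = [[-5/12, 1/6], [-3/4, 1/2]] · [[-30, -36, 6], [-39, -66, -3]] = [[6, 4, -3], [3, -6, -6]].

M = [[6, 4, -3], [3, -6, -6]]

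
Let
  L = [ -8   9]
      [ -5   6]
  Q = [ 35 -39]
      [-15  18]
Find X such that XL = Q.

L is on the right of X, so right-multiply by L⁻¹: X = QL⁻¹.
det L = -3, so L⁻¹ = [[-2, 3], [-5/3, 8/3]].
X = QL⁻¹ = [[35, -39], [-15, 18]] · [[-2, 3], [-5/3, 8/3]] = [[-5, 1], [0, 3]].

X = [[-5, 1], [0, 3]]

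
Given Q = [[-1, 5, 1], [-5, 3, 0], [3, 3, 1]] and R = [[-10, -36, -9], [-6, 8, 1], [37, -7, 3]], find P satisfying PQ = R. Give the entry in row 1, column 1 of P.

Right-multiplying both sides by Q⁻¹ gives P = RQ⁻¹.
Q has determinant -2; Q⁻¹ = [[-3/2, 1, 3/2], [-5/2, 2, 5/2], [12, -9, -11]].
P = RQ⁻¹ = [[-10, -36, -9], [-6, 8, 1], [37, -7, 3]] · [[-3/2, 1, 3/2], [-5/2, 2, 5/2], [12, -9, -11]] = [[-3, -1, -6], [1, 1, 0], [-2, -4, 5]].

-3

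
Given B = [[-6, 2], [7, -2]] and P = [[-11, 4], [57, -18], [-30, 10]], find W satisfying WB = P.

Since B sits to the right of W, W = PB⁻¹.
B has determinant -2; B⁻¹ = [[1, 1], [7/2, 3]].
W = PB⁻¹ = [[-11, 4], [57, -18], [-30, 10]] · [[1, 1], [7/2, 3]] = [[3, 1], [-6, 3], [5, 0]].

W = [[3, 1], [-6, 3], [5, 0]]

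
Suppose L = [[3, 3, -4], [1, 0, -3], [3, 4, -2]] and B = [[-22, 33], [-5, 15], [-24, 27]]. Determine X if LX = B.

X = [[-2, -3], [-4, 6], [1, -6]]

Since L multiplies X on the left, X = L⁻¹B.
L has determinant -1; L⁻¹ = [[-12, 10, 9], [7, -6, -5], [-4, 3, 3]].
X = L⁻¹B = [[-12, 10, 9], [7, -6, -5], [-4, 3, 3]] · [[-22, 33], [-5, 15], [-24, 27]] = [[-2, -3], [-4, 6], [1, -6]].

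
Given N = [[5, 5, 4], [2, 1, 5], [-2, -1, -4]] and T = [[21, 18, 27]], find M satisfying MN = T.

N is on the right of M, so right-multiply by N⁻¹: M = TN⁻¹.
N has determinant -5; N⁻¹ = [[-1/5, -16/5, -21/5], [2/5, 12/5, 17/5], [0, 1, 1]].
M = TN⁻¹ = [[21, 18, 27]] · [[-1/5, -16/5, -21/5], [2/5, 12/5, 17/5], [0, 1, 1]] = [[3, 3, 0]].

M = [[3, 3, 0]]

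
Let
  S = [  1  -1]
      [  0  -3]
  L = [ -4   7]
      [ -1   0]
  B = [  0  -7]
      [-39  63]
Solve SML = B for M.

Isolating M: multiply by S⁻¹ from the left and L⁻¹ from the right, so M = S⁻¹BL⁻¹.
S has determinant -3; S⁻¹ = [[1, -1/3], [0, -1/3]].
L has determinant 7; L⁻¹ = [[0, -1], [1/7, -4/7]].
S⁻¹B = [[13, -28], [13, -21]].
M = (S⁻¹B)L⁻¹ = [[-4, 3], [-3, -1]].

M = [[-4, 3], [-3, -1]]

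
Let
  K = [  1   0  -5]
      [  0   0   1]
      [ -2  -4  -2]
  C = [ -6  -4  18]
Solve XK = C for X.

K is on the right of X, so right-multiply by K⁻¹: X = CK⁻¹.
det K = 4, so K⁻¹ = [[1, 5, 0], [-1/2, -3, -1/4], [0, 1, 0]].
X = CK⁻¹ = [[-6, -4, 18]] · [[1, 5, 0], [-1/2, -3, -1/4], [0, 1, 0]] = [[-4, 0, 1]].

X = [[-4, 0, 1]]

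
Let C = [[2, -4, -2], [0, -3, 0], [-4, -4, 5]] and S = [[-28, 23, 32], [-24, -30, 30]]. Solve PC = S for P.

P = [[-6, -5, 4], [0, 2, 6]]

Since C sits to the right of P, P = SC⁻¹.
det C = -6, so C⁻¹ = [[5/2, -14/3, 1], [0, -1/3, 0], [2, -4, 1]].
P = SC⁻¹ = [[-28, 23, 32], [-24, -30, 30]] · [[5/2, -14/3, 1], [0, -1/3, 0], [2, -4, 1]] = [[-6, -5, 4], [0, 2, 6]].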